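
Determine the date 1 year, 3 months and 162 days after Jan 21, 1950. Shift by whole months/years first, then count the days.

Adding 1 year, 3 months and 162 days from January 21, 1950: first the month/year part, then the days.
+1 year → 1951; month 1 + 3 = 4 → April 1951.
Day 21 is valid in April, giving April 21, 1951.
Now add 162 days from April 21, 1951.
April has 30 days, so 30 − 21 = 9 days remain after April 21, 1951; 162 − 9 = 153 left.
May 1951 has 31 days: 153 − 31 = 122 left.
June 1951 has 30 days: 122 − 30 = 92 left.
July 1951 has 31 days: 92 − 31 = 61 left.
August 1951 has 31 days: 61 − 31 = 30 left.
30 days into September 1951 → September 30, 1951.

September 30, 1951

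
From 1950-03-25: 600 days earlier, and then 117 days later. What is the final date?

Counting back 600 days from March 25, 1950:
Going back 25 days from March 25, 1950 reaches the end of the previous month; 600 − 25 = 575 left.
February 1950 has 28 days (1950 is not a leap year): 575 − 28 = 547 left.
January 1950 has 31 days: 547 − 31 = 516 left.
December 1949 has 31 days: 516 − 31 = 485 left.
November 1949 has 30 days: 485 − 30 = 455 left.
October 1949 has 31 days: 455 − 31 = 424 left.
September 1949 has 30 days: 424 − 30 = 394 left.
August 1949 has 31 days: 394 − 31 = 363 left.
July 1949 has 31 days: 363 − 31 = 332 left.
June 1949 has 30 days: 332 − 30 = 302 left.
May 1949 has 31 days: 302 − 31 = 271 left.
April 1949 has 30 days: 271 − 30 = 241 left.
March 1949 has 31 days: 241 − 31 = 210 left.
February 1949 has 28 days (1949 is not a leap year): 210 − 28 = 182 left.
January 1949 has 31 days: 182 − 31 = 151 left.
December 1948 has 31 days: 151 − 31 = 120 left.
November 1948 has 30 days: 120 − 30 = 90 left.
October 1948 has 31 days: 90 − 31 = 59 left.
September 1948 has 30 days: 59 − 30 = 29 left.
August 1948 has 31 days; 31 − 29 = 2 → August 2, 1948.
Counting forward 117 days from August 2, 1948:
August has 31 days, so 31 − 2 = 29 days remain after August 2, 1948; 117 − 29 = 88 left.
September 1948 has 30 days: 88 − 30 = 58 left.
October 1948 has 31 days: 58 − 31 = 27 left.
27 days into November 1948 → November 27, 1948.

November 27, 1948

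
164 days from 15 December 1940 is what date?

Counting forward 164 days from December 15, 1940.
December has 31 days, so 31 − 15 = 16 days remain after December 15, 1940; 164 − 16 = 148 left.
January 1941 has 31 days: 148 − 31 = 117 left.
February 1941 has 28 days (1941 is not a leap year): 117 − 28 = 89 left.
March 1941 has 31 days: 89 − 31 = 58 left.
April 1941 has 30 days: 58 − 30 = 28 left.
28 days into May 1941 → May 28, 1941.

May 28, 1941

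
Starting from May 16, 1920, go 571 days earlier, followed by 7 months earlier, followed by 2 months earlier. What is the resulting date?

Counting back 571 days from May 16, 1920:
Going back 16 days from May 16, 1920 reaches the end of the previous month; 571 − 16 = 555 left.
April 1920 has 30 days: 555 − 30 = 525 left.
March 1920 has 31 days: 525 − 31 = 494 left.
February 1920 has 29 days (1920 is a leap year): 494 − 29 = 465 left.
January 1920 has 31 days: 465 − 31 = 434 left.
December 1919 has 31 days: 434 − 31 = 403 left.
November 1919 has 30 days: 403 − 30 = 373 left.
October 1919 has 31 days: 373 − 31 = 342 left.
September 1919 has 30 days: 342 − 30 = 312 left.
August 1919 has 31 days: 312 − 31 = 281 left.
July 1919 has 31 days: 281 − 31 = 250 left.
June 1919 has 30 days: 250 − 30 = 220 left.
May 1919 has 31 days: 220 − 31 = 189 left.
April 1919 has 30 days: 189 − 30 = 159 left.
March 1919 has 31 days: 159 − 31 = 128 left.
February 1919 has 28 days (1919 is not a leap year): 128 − 28 = 100 left.
January 1919 has 31 days: 100 − 31 = 69 left.
December 1918 has 31 days: 69 − 31 = 38 left.
November 1918 has 30 days: 38 − 30 = 8 left.
October 1918 has 31 days; 31 − 8 = 23 → October 23, 1918.
Going back 7 months from October 23, 1918:
month 10 − 7 = 3 → March 1918.
Day 23 is valid in March, giving March 23, 1918.
Counting back 2 months from March 23, 1918:
month 3 − 2 = 1 → January 1918.
Day 23 is valid in January, giving January 23, 1918.

January 23, 1918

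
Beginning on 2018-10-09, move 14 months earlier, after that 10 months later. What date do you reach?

Going back 14 months from October 9, 2018:
month 10 − 14 = -4, which is month 8 of year 2017 → August 2017.
Day 9 is valid in August, giving August 9, 2017.
Advancing 10 months from August 9, 2017:
month 8 + 10 = 18, which is month 6 of year 2018 → June 2018.
Day 9 is valid in June, giving June 9, 2018.

June 9, 2018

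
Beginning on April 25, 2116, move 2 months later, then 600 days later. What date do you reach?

Adding 2 months from April 25, 2116:
month 4 + 2 = 6 → June 2116.
Day 25 is valid in June, giving June 25, 2116.
Adding 600 days from June 25, 2116:
June has 30 days, so 30 − 25 = 5 days remain after June 25, 2116; 600 − 5 = 595 left.
July 2116 has 31 days: 595 − 31 = 564 left.
August 2116 has 31 days: 564 − 31 = 533 left.
September 2116 has 30 days: 533 − 30 = 503 left.
October 2116 has 31 days: 503 − 31 = 472 left.
November 2116 has 30 days: 472 − 30 = 442 left.
December 2116 has 31 days: 442 − 31 = 411 left.
January 2117 has 31 days: 411 − 31 = 380 left.
February 2117 has 28 days (2117 is not a leap year): 380 − 28 = 352 left.
March 2117 has 31 days: 352 − 31 = 321 left.
April 2117 has 30 days: 321 − 30 = 291 left.
May 2117 has 31 days: 291 − 31 = 260 left.
June 2117 has 30 days: 260 − 30 = 230 left.
July 2117 has 31 days: 230 − 31 = 199 left.
August 2117 has 31 days: 199 − 31 = 168 left.
September 2117 has 30 days: 168 − 30 = 138 left.
October 2117 has 31 days: 138 − 31 = 107 left.
November 2117 has 30 days: 107 − 30 = 77 left.
December 2117 has 31 days: 77 − 31 = 46 left.
January 2118 has 31 days: 46 − 31 = 15 left.
15 days into February 2118 → February 15, 2118.

February 15, 2118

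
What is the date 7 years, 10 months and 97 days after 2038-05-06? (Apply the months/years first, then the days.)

June 11, 2046

Advancing 7 years, 10 months and 97 days from May 6, 2038: first the month/year part, then the days.
+7 years → 2045; month 5 + 10 = 15, which is month 3 of year 2046 → March 2046.
Day 6 is valid in March, giving March 6, 2046.
Now add 97 days from March 6, 2046.
March has 31 days, so 31 − 6 = 25 days remain after March 6, 2046; 97 − 25 = 72 left.
April 2046 has 30 days: 72 − 30 = 42 left.
May 2046 has 31 days: 42 − 31 = 11 left.
11 days into June 2046 → June 11, 2046.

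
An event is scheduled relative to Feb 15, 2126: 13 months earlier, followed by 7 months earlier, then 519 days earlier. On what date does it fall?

Going back 13 months from February 15, 2126:
month 2 − 13 = -11, which is month 1 of year 2125 → January 2125.
Day 15 is valid in January, giving January 15, 2125.
Going back 7 months from January 15, 2125:
month 1 − 7 = -6, which is month 6 of year 2124 → June 2124.
Day 15 is valid in June, giving June 15, 2124.
Subtracting 519 days from June 15, 2124:
Going back 15 days from June 15, 2124 reaches the end of the previous month; 519 − 15 = 504 left.
May 2124 has 31 days: 504 − 31 = 473 left.
April 2124 has 30 days: 473 − 30 = 443 left.
March 2124 has 31 days: 443 − 31 = 412 left.
February 2124 has 29 days (2124 is a leap year): 412 − 29 = 383 left.
January 2124 has 31 days: 383 − 31 = 352 left.
December 2123 has 31 days: 352 − 31 = 321 left.
November 2123 has 30 days: 321 − 30 = 291 left.
October 2123 has 31 days: 291 − 31 = 260 left.
September 2123 has 30 days: 260 − 30 = 230 left.
August 2123 has 31 days: 230 − 31 = 199 left.
July 2123 has 31 days: 199 − 31 = 168 left.
June 2123 has 30 days: 168 − 30 = 138 left.
May 2123 has 31 days: 138 − 31 = 107 left.
April 2123 has 30 days: 107 − 30 = 77 left.
March 2123 has 31 days: 77 − 31 = 46 left.
February 2123 has 28 days (2123 is not a leap year): 46 − 28 = 18 left.
January 2123 has 31 days; 31 − 18 = 13 → January 13, 2123.

January 13, 2123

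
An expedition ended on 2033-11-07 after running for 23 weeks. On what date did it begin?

Going back 23 weeks = 161 days from November 7, 2033.
Going back 7 days from November 7, 2033 reaches the end of the previous month; 161 − 7 = 154 left.
October 2033 has 31 days: 154 − 31 = 123 left.
September 2033 has 30 days: 123 − 30 = 93 left.
August 2033 has 31 days: 93 − 31 = 62 left.
July 2033 has 31 days: 62 − 31 = 31 left.
June 2033 has 30 days: 31 − 30 = 1 left.
May 2033 has 31 days; 31 − 1 = 30 → May 30, 2033.

May 30, 2033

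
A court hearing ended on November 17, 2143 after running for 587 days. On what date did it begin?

April 9, 2142

Counting back 587 days from November 17, 2143.
Going back 17 days from November 17, 2143 reaches the end of the previous month; 587 − 17 = 570 left.
October 2143 has 31 days: 570 − 31 = 539 left.
September 2143 has 30 days: 539 − 30 = 509 left.
August 2143 has 31 days: 509 − 31 = 478 left.
July 2143 has 31 days: 478 − 31 = 447 left.
June 2143 has 30 days: 447 − 30 = 417 left.
May 2143 has 31 days: 417 − 31 = 386 left.
April 2143 has 30 days: 386 − 30 = 356 left.
March 2143 has 31 days: 356 − 31 = 325 left.
February 2143 has 28 days (2143 is not a leap year): 325 − 28 = 297 left.
January 2143 has 31 days: 297 − 31 = 266 left.
December 2142 has 31 days: 266 − 31 = 235 left.
November 2142 has 30 days: 235 − 30 = 205 left.
October 2142 has 31 days: 205 − 31 = 174 left.
September 2142 has 30 days: 174 − 30 = 144 left.
August 2142 has 31 days: 144 − 31 = 113 left.
July 2142 has 31 days: 113 − 31 = 82 left.
June 2142 has 30 days: 82 − 30 = 52 left.
May 2142 has 31 days: 52 − 31 = 21 left.
April 2142 has 30 days; 30 − 21 = 9 → April 9, 2142.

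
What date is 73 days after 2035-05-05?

Adding 73 days from May 5, 2035.
May has 31 days, so 31 − 5 = 26 days remain after May 5, 2035; 73 − 26 = 47 left.
June 2035 has 30 days: 47 − 30 = 17 left.
17 days into July 2035 → July 17, 2035.

July 17, 2035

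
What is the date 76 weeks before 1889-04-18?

Counting back 76 weeks = 532 days from April 18, 1889.
Going back 18 days from April 18, 1889 reaches the end of the previous month; 532 − 18 = 514 left.
March 1889 has 31 days: 514 − 31 = 483 left.
February 1889 has 28 days (1889 is not a leap year): 483 − 28 = 455 left.
January 1889 has 31 days: 455 − 31 = 424 left.
December 1888 has 31 days: 424 − 31 = 393 left.
November 1888 has 30 days: 393 − 30 = 363 left.
October 1888 has 31 days: 363 − 31 = 332 left.
September 1888 has 30 days: 332 − 30 = 302 left.
August 1888 has 31 days: 302 − 31 = 271 left.
July 1888 has 31 days: 271 − 31 = 240 left.
June 1888 has 30 days: 240 − 30 = 210 left.
May 1888 has 31 days: 210 − 31 = 179 left.
April 1888 has 30 days: 179 − 30 = 149 left.
March 1888 has 31 days: 149 − 31 = 118 left.
February 1888 has 29 days (1888 is a leap year): 118 − 29 = 89 left.
January 1888 has 31 days: 89 − 31 = 58 left.
December 1887 has 31 days: 58 − 31 = 27 left.
November 1887 has 30 days; 30 − 27 = 3 → November 3, 1887.

November 3, 1887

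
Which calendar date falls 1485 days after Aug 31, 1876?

Adding 1485 days from August 31, 1876.
August has 31 days, so 31 − 31 = 0 days remain after August 31, 1876; 1485 − 0 = 1485 left.
September 1876 has 30 days: 1485 − 30 = 1455 left.
October 1876 has 31 days: 1455 − 31 = 1424 left.
November 1876 has 30 days: 1424 − 30 = 1394 left.
December 1876 has 31 days: 1394 − 31 = 1363 left.
January 1877 has 31 days: 1363 − 31 = 1332 left.
February 1877 has 28 days (1877 is not a leap year): 1332 − 28 = 1304 left.
March 1877 has 31 days: 1304 − 31 = 1273 left.
April 1877 has 30 days: 1273 − 30 = 1243 left.
May 1877 has 31 days: 1243 − 31 = 1212 left.
June 1877 has 30 days: 1212 − 30 = 1182 left.
July 1877 has 31 days: 1182 − 31 = 1151 left.
August 1877 has 31 days: 1151 − 31 = 1120 left.
September 1877 has 30 days: 1120 − 30 = 1090 left.
October 1877 has 31 days: 1090 − 31 = 1059 left.
November 1877 has 30 days: 1059 − 30 = 1029 left.
December 1877 has 31 days: 1029 − 31 = 998 left.
January 1878 has 31 days: 998 − 31 = 967 left.
February 1878 has 28 days (1878 is not a leap year): 967 − 28 = 939 left.
March 1878 has 31 days: 939 − 31 = 908 left.
April 1878 has 30 days: 908 − 30 = 878 left.
May 1878 has 31 days: 878 − 31 = 847 left.
June 1878 has 30 days: 847 − 30 = 817 left.
July 1878 has 31 days: 817 − 31 = 786 left.
August 1878 has 31 days: 786 − 31 = 755 left.
September 1878 has 30 days: 755 − 30 = 725 left.
October 1878 has 31 days: 725 − 31 = 694 left.
November 1878 has 30 days: 694 − 30 = 664 left.
December 1878 has 31 days: 664 − 31 = 633 left.
January 1879 has 31 days: 633 − 31 = 602 left.
February 1879 has 28 days (1879 is not a leap year): 602 − 28 = 574 left.
March 1879 has 31 days: 574 − 31 = 543 left.
April 1879 has 30 days: 543 − 30 = 513 left.
May 1879 has 31 days: 513 − 31 = 482 left.
June 1879 has 30 days: 482 − 30 = 452 left.
July 1879 has 31 days: 452 − 31 = 421 left.
August 1879 has 31 days: 421 − 31 = 390 left.
September 1879 has 30 days: 390 − 30 = 360 left.
October 1879 has 31 days: 360 − 31 = 329 left.
November 1879 has 30 days: 329 − 30 = 299 left.
December 1879 has 31 days: 299 − 31 = 268 left.
January 1880 has 31 days: 268 − 31 = 237 left.
February 1880 has 29 days (1880 is a leap year): 237 − 29 = 208 left.
March 1880 has 31 days: 208 − 31 = 177 left.
April 1880 has 30 days: 177 − 30 = 147 left.
May 1880 has 31 days: 147 − 31 = 116 left.
June 1880 has 30 days: 116 − 30 = 86 left.
July 1880 has 31 days: 86 − 31 = 55 left.
August 1880 has 31 days: 55 − 31 = 24 left.
24 days into September 1880 → September 24, 1880.

September 24, 1880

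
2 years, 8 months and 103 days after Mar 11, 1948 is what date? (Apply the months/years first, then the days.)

February 22, 1951

Advancing 2 years, 8 months and 103 days from March 11, 1948: first the month/year part, then the days.
+2 years → 1950; month 3 + 8 = 11 → November 1950.
Day 11 is valid in November, giving November 11, 1950.
Now add 103 days from November 11, 1950.
November has 30 days, so 30 − 11 = 19 days remain after November 11, 1950; 103 − 19 = 84 left.
December 1950 has 31 days: 84 − 31 = 53 left.
January 1951 has 31 days: 53 − 31 = 22 left.
22 days into February 1951 → February 22, 1951.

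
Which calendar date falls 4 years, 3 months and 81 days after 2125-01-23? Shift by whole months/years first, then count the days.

July 13, 2129

Adding 4 years, 3 months and 81 days from January 23, 2125: first the month/year part, then the days.
+4 years → 2129; month 1 + 3 = 4 → April 2129.
Day 23 is valid in April, giving April 23, 2129.
Now add 81 days from April 23, 2129.
April has 30 days, so 30 − 23 = 7 days remain after April 23, 2129; 81 − 7 = 74 left.
May 2129 has 31 days: 74 − 31 = 43 left.
June 2129 has 30 days: 43 − 30 = 13 left.
13 days into July 2129 → July 13, 2129.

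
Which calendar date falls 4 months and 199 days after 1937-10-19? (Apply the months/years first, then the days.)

September 6, 1938

Adding 4 months and 199 days from October 19, 1937: first the month/year part, then the days.
month 10 + 4 = 14, which is month 2 of year 1938 → February 1938.
Day 19 is valid in February, giving February 19, 1938.
Now add 199 days from February 19, 1938.
February has 28 days, so 28 − 19 = 9 days remain after February 19, 1938; 199 − 9 = 190 left.
March 1938 has 31 days: 190 − 31 = 159 left.
April 1938 has 30 days: 159 − 30 = 129 left.
May 1938 has 31 days: 129 − 31 = 98 left.
June 1938 has 30 days: 98 − 30 = 68 left.
July 1938 has 31 days: 68 − 31 = 37 left.
August 1938 has 31 days: 37 − 31 = 6 left.
6 days into September 1938 → September 6, 1938.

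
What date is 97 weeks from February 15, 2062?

Counting forward 97 weeks = 679 days from February 15, 2062.
February has 28 days, so 28 − 15 = 13 days remain after February 15, 2062; 679 − 13 = 666 left.
March 2062 has 31 days: 666 − 31 = 635 left.
April 2062 has 30 days: 635 − 30 = 605 left.
May 2062 has 31 days: 605 − 31 = 574 left.
June 2062 has 30 days: 574 − 30 = 544 left.
July 2062 has 31 days: 544 − 31 = 513 left.
August 2062 has 31 days: 513 − 31 = 482 left.
September 2062 has 30 days: 482 − 30 = 452 left.
October 2062 has 31 days: 452 − 31 = 421 left.
November 2062 has 30 days: 421 − 30 = 391 left.
December 2062 has 31 days: 391 − 31 = 360 left.
January 2063 has 31 days: 360 − 31 = 329 left.
February 2063 has 28 days (2063 is not a leap year): 329 − 28 = 301 left.
March 2063 has 31 days: 301 − 31 = 270 left.
April 2063 has 30 days: 270 − 30 = 240 left.
May 2063 has 31 days: 240 − 31 = 209 left.
June 2063 has 30 days: 209 − 30 = 179 left.
July 2063 has 31 days: 179 − 31 = 148 left.
August 2063 has 31 days: 148 − 31 = 117 left.
September 2063 has 30 days: 117 − 30 = 87 left.
October 2063 has 31 days: 87 − 31 = 56 left.
November 2063 has 30 days: 56 − 30 = 26 left.
26 days into December 2063 → December 26, 2063.

December 26, 2063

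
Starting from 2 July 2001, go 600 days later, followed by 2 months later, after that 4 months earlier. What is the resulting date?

Adding 600 days from July 2, 2001:
July has 31 days, so 31 − 2 = 29 days remain after July 2, 2001; 600 − 29 = 571 left.
August 2001 has 31 days: 571 − 31 = 540 left.
September 2001 has 30 days: 540 − 30 = 510 left.
October 2001 has 31 days: 510 − 31 = 479 left.
November 2001 has 30 days: 479 − 30 = 449 left.
December 2001 has 31 days: 449 − 31 = 418 left.
January 2002 has 31 days: 418 − 31 = 387 left.
February 2002 has 28 days (2002 is not a leap year): 387 − 28 = 359 left.
March 2002 has 31 days: 359 − 31 = 328 left.
April 2002 has 30 days: 328 − 30 = 298 left.
May 2002 has 31 days: 298 − 31 = 267 left.
June 2002 has 30 days: 267 − 30 = 237 left.
July 2002 has 31 days: 237 − 31 = 206 left.
August 2002 has 31 days: 206 − 31 = 175 left.
September 2002 has 30 days: 175 − 30 = 145 left.
October 2002 has 31 days: 145 − 31 = 114 left.
November 2002 has 30 days: 114 − 30 = 84 left.
December 2002 has 31 days: 84 − 31 = 53 left.
January 2003 has 31 days: 53 − 31 = 22 left.
22 days into February 2003 → February 22, 2003.
Advancing 2 months from February 22, 2003:
month 2 + 2 = 4 → April 2003.
Day 22 is valid in April, giving April 22, 2003.
Going back 4 months from April 22, 2003:
month 4 − 4 = 0, which is month 12 of year 2002 → December 2002.
Day 22 is valid in December, giving December 22, 2002.

December 22, 2002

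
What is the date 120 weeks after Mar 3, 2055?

June 20, 2057

Advancing 120 weeks = 840 days from March 3, 2055.
March has 31 days, so 31 − 3 = 28 days remain after March 3, 2055; 840 − 28 = 812 left.
April 2055 has 30 days: 812 − 30 = 782 left.
May 2055 has 31 days: 782 − 31 = 751 left.
June 2055 has 30 days: 751 − 30 = 721 left.
July 2055 has 31 days: 721 − 31 = 690 left.
August 2055 has 31 days: 690 − 31 = 659 left.
September 2055 has 30 days: 659 − 30 = 629 left.
October 2055 has 31 days: 629 − 31 = 598 left.
November 2055 has 30 days: 598 − 30 = 568 left.
December 2055 has 31 days: 568 − 31 = 537 left.
January 2056 has 31 days: 537 − 31 = 506 left.
February 2056 has 29 days (2056 is a leap year): 506 − 29 = 477 left.
March 2056 has 31 days: 477 − 31 = 446 left.
April 2056 has 30 days: 446 − 30 = 416 left.
May 2056 has 31 days: 416 − 31 = 385 left.
June 2056 has 30 days: 385 − 30 = 355 left.
July 2056 has 31 days: 355 − 31 = 324 left.
August 2056 has 31 days: 324 − 31 = 293 left.
September 2056 has 30 days: 293 − 30 = 263 left.
October 2056 has 31 days: 263 − 31 = 232 left.
November 2056 has 30 days: 232 − 30 = 202 left.
December 2056 has 31 days: 202 − 31 = 171 left.
January 2057 has 31 days: 171 − 31 = 140 left.
February 2057 has 28 days (2057 is not a leap year): 140 − 28 = 112 left.
March 2057 has 31 days: 112 − 31 = 81 left.
April 2057 has 30 days: 81 − 30 = 51 left.
May 2057 has 31 days: 51 − 31 = 20 left.
20 days into June 2057 → June 20, 2057.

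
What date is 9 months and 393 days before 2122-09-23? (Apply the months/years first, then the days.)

November 25, 2120

Counting back 9 months and 393 days from September 23, 2122: first the month/year part, then the days.
month 9 − 9 = 0, which is month 12 of year 2121 → December 2121.
Day 23 is valid in December, giving December 23, 2121.
Now subtract 393 days from December 23, 2121.
Going back 23 days from December 23, 2121 reaches the end of the previous month; 393 − 23 = 370 left.
November 2121 has 30 days: 370 − 30 = 340 left.
October 2121 has 31 days: 340 − 31 = 309 left.
September 2121 has 30 days: 309 − 30 = 279 left.
August 2121 has 31 days: 279 − 31 = 248 left.
July 2121 has 31 days: 248 − 31 = 217 left.
June 2121 has 30 days: 217 − 30 = 187 left.
May 2121 has 31 days: 187 − 31 = 156 left.
April 2121 has 30 days: 156 − 30 = 126 left.
March 2121 has 31 days: 126 − 31 = 95 left.
February 2121 has 28 days (2121 is not a leap year): 95 − 28 = 67 left.
January 2121 has 31 days: 67 − 31 = 36 left.
December 2120 has 31 days: 36 − 31 = 5 left.
November 2120 has 30 days; 30 − 5 = 25 → November 25, 2120.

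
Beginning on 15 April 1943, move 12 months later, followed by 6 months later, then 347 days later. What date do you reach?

September 27, 1945

Advancing 12 months from April 15, 1943:
month 4 + 12 = 16, which is month 4 of year 1944 → April 1944.
Day 15 is valid in April, giving April 15, 1944.
Advancing 6 months from April 15, 1944:
month 4 + 6 = 10 → October 1944.
Day 15 is valid in October, giving October 15, 1944.
Advancing 347 days from October 15, 1944:
October has 31 days, so 31 − 15 = 16 days remain after October 15, 1944; 347 − 16 = 331 left.
November 1944 has 30 days: 331 − 30 = 301 left.
December 1944 has 31 days: 301 − 31 = 270 left.
January 1945 has 31 days: 270 − 31 = 239 left.
February 1945 has 28 days (1945 is not a leap year): 239 − 28 = 211 left.
March 1945 has 31 days: 211 − 31 = 180 left.
April 1945 has 30 days: 180 − 30 = 150 left.
May 1945 has 31 days: 150 − 31 = 119 left.
June 1945 has 30 days: 119 − 30 = 89 left.
July 1945 has 31 days: 89 − 31 = 58 left.
August 1945 has 31 days: 58 − 31 = 27 left.
27 days into September 1945 → September 27, 1945.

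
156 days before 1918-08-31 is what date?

Subtracting 156 days from August 31, 1918.
Going back 31 days from August 31, 1918 reaches the end of the previous month; 156 − 31 = 125 left.
July 1918 has 31 days: 125 − 31 = 94 left.
June 1918 has 30 days: 94 − 30 = 64 left.
May 1918 has 31 days: 64 − 31 = 33 left.
April 1918 has 30 days: 33 − 30 = 3 left.
March 1918 has 31 days; 31 − 3 = 28 → March 28, 1918.

March 28, 1918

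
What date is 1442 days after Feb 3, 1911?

Advancing 1442 days from February 3, 1911.
February has 28 days, so 28 − 3 = 25 days remain after February 3, 1911; 1442 − 25 = 1417 left.
March 1911 has 31 days: 1417 − 31 = 1386 left.
April 1911 has 30 days: 1386 − 30 = 1356 left.
May 1911 has 31 days: 1356 − 31 = 1325 left.
June 1911 has 30 days: 1325 − 30 = 1295 left.
July 1911 has 31 days: 1295 − 31 = 1264 left.
August 1911 has 31 days: 1264 − 31 = 1233 left.
September 1911 has 30 days: 1233 − 30 = 1203 left.
October 1911 has 31 days: 1203 − 31 = 1172 left.
November 1911 has 30 days: 1172 − 30 = 1142 left.
December 1911 has 31 days: 1142 − 31 = 1111 left.
January 1912 has 31 days: 1111 − 31 = 1080 left.
February 1912 has 29 days (1912 is a leap year): 1080 − 29 = 1051 left.
March 1912 has 31 days: 1051 − 31 = 1020 left.
April 1912 has 30 days: 1020 − 30 = 990 left.
May 1912 has 31 days: 990 − 31 = 959 left.
June 1912 has 30 days: 959 − 30 = 929 left.
July 1912 has 31 days: 929 − 31 = 898 left.
August 1912 has 31 days: 898 − 31 = 867 left.
September 1912 has 30 days: 867 − 30 = 837 left.
October 1912 has 31 days: 837 − 31 = 806 left.
November 1912 has 30 days: 806 − 30 = 776 left.
December 1912 has 31 days: 776 − 31 = 745 left.
January 1913 has 31 days: 745 − 31 = 714 left.
February 1913 has 28 days (1913 is not a leap year): 714 − 28 = 686 left.
March 1913 has 31 days: 686 − 31 = 655 left.
April 1913 has 30 days: 655 − 30 = 625 left.
May 1913 has 31 days: 625 − 31 = 594 left.
June 1913 has 30 days: 594 − 30 = 564 left.
July 1913 has 31 days: 564 − 31 = 533 left.
August 1913 has 31 days: 533 − 31 = 502 left.
September 1913 has 30 days: 502 − 30 = 472 left.
October 1913 has 31 days: 472 − 31 = 441 left.
November 1913 has 30 days: 441 − 30 = 411 left.
December 1913 has 31 days: 411 − 31 = 380 left.
January 1914 has 31 days: 380 − 31 = 349 left.
February 1914 has 28 days (1914 is not a leap year): 349 − 28 = 321 left.
March 1914 has 31 days: 321 − 31 = 290 left.
April 1914 has 30 days: 290 − 30 = 260 left.
May 1914 has 31 days: 260 − 31 = 229 left.
June 1914 has 30 days: 229 − 30 = 199 left.
July 1914 has 31 days: 199 − 31 = 168 left.
August 1914 has 31 days: 168 − 31 = 137 left.
September 1914 has 30 days: 137 − 30 = 107 left.
October 1914 has 31 days: 107 − 31 = 76 left.
November 1914 has 30 days: 76 − 30 = 46 left.
December 1914 has 31 days: 46 − 31 = 15 left.
15 days into January 1915 → January 15, 1915.

January 15, 1915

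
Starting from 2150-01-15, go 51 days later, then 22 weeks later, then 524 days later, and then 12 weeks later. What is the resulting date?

April 7, 2152

Adding 51 days from January 15, 2150:
January has 31 days, so 31 − 15 = 16 days remain after January 15, 2150; 51 − 16 = 35 left.
February 2150 has 28 days (2150 is not a leap year): 35 − 28 = 7 left.
7 days into March 2150 → March 7, 2150.
Advancing 22 weeks (= 154 days) from March 7, 2150:
March has 31 days, so 31 − 7 = 24 days remain after March 7, 2150; 154 − 24 = 130 left.
April 2150 has 30 days: 130 − 30 = 100 left.
May 2150 has 31 days: 100 − 31 = 69 left.
June 2150 has 30 days: 69 − 30 = 39 left.
July 2150 has 31 days: 39 − 31 = 8 left.
8 days into August 2150 → August 8, 2150.
Adding 524 days from August 8, 2150:
August has 31 days, so 31 − 8 = 23 days remain after August 8, 2150; 524 − 23 = 501 left.
September 2150 has 30 days: 501 − 30 = 471 left.
October 2150 has 31 days: 471 − 31 = 440 left.
November 2150 has 30 days: 440 − 30 = 410 left.
December 2150 has 31 days: 410 − 31 = 379 left.
January 2151 has 31 days: 379 − 31 = 348 left.
February 2151 has 28 days (2151 is not a leap year): 348 − 28 = 320 left.
March 2151 has 31 days: 320 − 31 = 289 left.
April 2151 has 30 days: 289 − 30 = 259 left.
May 2151 has 31 days: 259 − 31 = 228 left.
June 2151 has 30 days: 228 − 30 = 198 left.
July 2151 has 31 days: 198 − 31 = 167 left.
August 2151 has 31 days: 167 − 31 = 136 left.
September 2151 has 30 days: 136 − 30 = 106 left.
October 2151 has 31 days: 106 − 31 = 75 left.
November 2151 has 30 days: 75 − 30 = 45 left.
December 2151 has 31 days: 45 − 31 = 14 left.
14 days into January 2152 → January 14, 2152.
Counting forward 12 weeks (= 84 days) from January 14, 2152:
January has 31 days, so 31 − 14 = 17 days remain after January 14, 2152; 84 − 17 = 67 left.
February 2152 has 29 days (2152 is a leap year): 67 − 29 = 38 left.
March 2152 has 31 days: 38 − 31 = 7 left.
7 days into April 2152 → April 7, 2152.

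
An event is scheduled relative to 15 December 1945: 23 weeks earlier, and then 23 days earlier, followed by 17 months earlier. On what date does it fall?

Counting back 23 weeks (= 161 days) from December 15, 1945:
Going back 15 days from December 15, 1945 reaches the end of the previous month; 161 − 15 = 146 left.
November 1945 has 30 days: 146 − 30 = 116 left.
October 1945 has 31 days: 116 − 31 = 85 left.
September 1945 has 30 days: 85 − 30 = 55 left.
August 1945 has 31 days: 55 − 31 = 24 left.
July 1945 has 31 days; 31 − 24 = 7 → July 7, 1945.
Subtracting 23 days from July 7, 1945:
Going back 7 days from July 7, 1945 reaches the end of the previous month; 23 − 7 = 16 left.
June 1945 has 30 days; 30 − 16 = 14 → June 14, 1945.
Subtracting 17 months from June 14, 1945:
month 6 − 17 = -11, which is month 1 of year 1944 → January 1944.
Day 14 is valid in January, giving January 14, 1944.

January 14, 1944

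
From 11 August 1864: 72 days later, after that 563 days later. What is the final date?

May 8, 1866

Advancing 72 days from August 11, 1864:
August has 31 days, so 31 − 11 = 20 days remain after August 11, 1864; 72 − 20 = 52 left.
September 1864 has 30 days: 52 − 30 = 22 left.
22 days into October 1864 → October 22, 1864.
Counting forward 563 days from October 22, 1864:
October has 31 days, so 31 − 22 = 9 days remain after October 22, 1864; 563 − 9 = 554 left.
November 1864 has 30 days: 554 − 30 = 524 left.
December 1864 has 31 days: 524 − 31 = 493 left.
January 1865 has 31 days: 493 − 31 = 462 left.
February 1865 has 28 days (1865 is not a leap year): 462 − 28 = 434 left.
March 1865 has 31 days: 434 − 31 = 403 left.
April 1865 has 30 days: 403 − 30 = 373 left.
May 1865 has 31 days: 373 − 31 = 342 left.
June 1865 has 30 days: 342 − 30 = 312 left.
July 1865 has 31 days: 312 − 31 = 281 left.
August 1865 has 31 days: 281 − 31 = 250 left.
September 1865 has 30 days: 250 − 30 = 220 left.
October 1865 has 31 days: 220 − 31 = 189 left.
November 1865 has 30 days: 189 − 30 = 159 left.
December 1865 has 31 days: 159 − 31 = 128 left.
January 1866 has 31 days: 128 − 31 = 97 left.
February 1866 has 28 days (1866 is not a leap year): 97 − 28 = 69 left.
March 1866 has 31 days: 69 − 31 = 38 left.
April 1866 has 30 days: 38 − 30 = 8 left.
8 days into May 1866 → May 8, 1866.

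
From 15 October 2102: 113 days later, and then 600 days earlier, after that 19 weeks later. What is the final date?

Counting forward 113 days from October 15, 2102:
October has 31 days, so 31 − 15 = 16 days remain after October 15, 2102; 113 − 16 = 97 left.
November 2102 has 30 days: 97 − 30 = 67 left.
December 2102 has 31 days: 67 − 31 = 36 left.
January 2103 has 31 days: 36 − 31 = 5 left.
5 days into February 2103 → February 5, 2103.
Counting back 600 days from February 5, 2103:
Going back 5 days from February 5, 2103 reaches the end of the previous month; 600 − 5 = 595 left.
January 2103 has 31 days: 595 − 31 = 564 left.
December 2102 has 31 days: 564 − 31 = 533 left.
November 2102 has 30 days: 533 − 30 = 503 left.
October 2102 has 31 days: 503 − 31 = 472 left.
September 2102 has 30 days: 472 − 30 = 442 left.
August 2102 has 31 days: 442 − 31 = 411 left.
July 2102 has 31 days: 411 − 31 = 380 left.
June 2102 has 30 days: 380 − 30 = 350 left.
May 2102 has 31 days: 350 − 31 = 319 left.
April 2102 has 30 days: 319 − 30 = 289 left.
March 2102 has 31 days: 289 − 31 = 258 left.
February 2102 has 28 days (2102 is not a leap year): 258 − 28 = 230 left.
January 2102 has 31 days: 230 − 31 = 199 left.
December 2101 has 31 days: 199 − 31 = 168 left.
November 2101 has 30 days: 168 − 30 = 138 left.
October 2101 has 31 days: 138 − 31 = 107 left.
September 2101 has 30 days: 107 − 30 = 77 left.
August 2101 has 31 days: 77 − 31 = 46 left.
July 2101 has 31 days: 46 − 31 = 15 left.
June 2101 has 30 days; 30 − 15 = 15 → June 15, 2101.
Counting forward 19 weeks (= 133 days) from June 15, 2101:
June has 30 days, so 30 − 15 = 15 days remain after June 15, 2101; 133 − 15 = 118 left.
July 2101 has 31 days: 118 − 31 = 87 left.
August 2101 has 31 days: 87 − 31 = 56 left.
September 2101 has 30 days: 56 − 30 = 26 left.
26 days into October 2101 → October 26, 2101.

October 26, 2101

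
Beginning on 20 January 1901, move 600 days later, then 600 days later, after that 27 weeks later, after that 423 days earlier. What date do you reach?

September 13, 1903

Counting forward 600 days from January 20, 1901:
January has 31 days, so 31 − 20 = 11 days remain after January 20, 1901; 600 − 11 = 589 left.
February 1901 has 28 days (1901 is not a leap year): 589 − 28 = 561 left.
March 1901 has 31 days: 561 − 31 = 530 left.
April 1901 has 30 days: 530 − 30 = 500 left.
May 1901 has 31 days: 500 − 31 = 469 left.
June 1901 has 30 days: 469 − 30 = 439 left.
July 1901 has 31 days: 439 − 31 = 408 left.
August 1901 has 31 days: 408 − 31 = 377 left.
September 1901 has 30 days: 377 − 30 = 347 left.
October 1901 has 31 days: 347 − 31 = 316 left.
November 1901 has 30 days: 316 − 30 = 286 left.
December 1901 has 31 days: 286 − 31 = 255 left.
January 1902 has 31 days: 255 − 31 = 224 left.
February 1902 has 28 days (1902 is not a leap year): 224 − 28 = 196 left.
March 1902 has 31 days: 196 − 31 = 165 left.
April 1902 has 30 days: 165 − 30 = 135 left.
May 1902 has 31 days: 135 − 31 = 104 left.
June 1902 has 30 days: 104 − 30 = 74 left.
July 1902 has 31 days: 74 − 31 = 43 left.
August 1902 has 31 days: 43 − 31 = 12 left.
12 days into September 1902 → September 12, 1902.
Adding 600 days from September 12, 1902:
September has 30 days, so 30 − 12 = 18 days remain after September 12, 1902; 600 − 18 = 582 left.
October 1902 has 31 days: 582 − 31 = 551 left.
November 1902 has 30 days: 551 − 30 = 521 left.
December 1902 has 31 days: 521 − 31 = 490 left.
January 1903 has 31 days: 490 − 31 = 459 left.
February 1903 has 28 days (1903 is not a leap year): 459 − 28 = 431 left.
March 1903 has 31 days: 431 − 31 = 400 left.
April 1903 has 30 days: 400 − 30 = 370 left.
May 1903 has 31 days: 370 − 31 = 339 left.
June 1903 has 30 days: 339 − 30 = 309 left.
July 1903 has 31 days: 309 − 31 = 278 left.
August 1903 has 31 days: 278 − 31 = 247 left.
September 1903 has 30 days: 247 − 30 = 217 left.
October 1903 has 31 days: 217 − 31 = 186 left.
November 1903 has 30 days: 186 − 30 = 156 left.
December 1903 has 31 days: 156 − 31 = 125 left.
January 1904 has 31 days: 125 − 31 = 94 left.
February 1904 has 29 days (1904 is a leap year): 94 − 29 = 65 left.
March 1904 has 31 days: 65 − 31 = 34 left.
April 1904 has 30 days: 34 − 30 = 4 left.
4 days into May 1904 → May 4, 1904.
Counting forward 27 weeks (= 189 days) from May 4, 1904:
May has 31 days, so 31 − 4 = 27 days remain after May 4, 1904; 189 − 27 = 162 left.
June 1904 has 30 days: 162 − 30 = 132 left.
July 1904 has 31 days: 132 − 31 = 101 left.
August 1904 has 31 days: 101 − 31 = 70 left.
September 1904 has 30 days: 70 − 30 = 40 left.
October 1904 has 31 days: 40 − 31 = 9 left.
9 days into November 1904 → November 9, 1904.
Subtracting 423 days from November 9, 1904:
Going back 9 days from November 9, 1904 reaches the end of the previous month; 423 − 9 = 414 left.
October 1904 has 31 days: 414 − 31 = 383 left.
September 1904 has 30 days: 383 − 30 = 353 left.
August 1904 has 31 days: 353 − 31 = 322 left.
July 1904 has 31 days: 322 − 31 = 291 left.
June 1904 has 30 days: 291 − 30 = 261 left.
May 1904 has 31 days: 261 − 31 = 230 left.
April 1904 has 30 days: 230 − 30 = 200 left.
March 1904 has 31 days: 200 − 31 = 169 left.
February 1904 has 29 days (1904 is a leap year): 169 − 29 = 140 left.
January 1904 has 31 days: 140 − 31 = 109 left.
December 1903 has 31 days: 109 − 31 = 78 left.
November 1903 has 30 days: 78 − 30 = 48 left.
October 1903 has 31 days: 48 − 31 = 17 left.
September 1903 has 30 days; 30 − 17 = 13 → September 13, 1903.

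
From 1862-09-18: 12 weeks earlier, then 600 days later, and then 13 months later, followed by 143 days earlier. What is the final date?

October 24, 1864

Subtracting 12 weeks (= 84 days) from September 18, 1862:
Going back 18 days from September 18, 1862 reaches the end of the previous month; 84 − 18 = 66 left.
August 1862 has 31 days: 66 − 31 = 35 left.
July 1862 has 31 days: 35 − 31 = 4 left.
June 1862 has 30 days; 30 − 4 = 26 → June 26, 1862.
Counting forward 600 days from June 26, 1862:
June has 30 days, so 30 − 26 = 4 days remain after June 26, 1862; 600 − 4 = 596 left.
July 1862 has 31 days: 596 − 31 = 565 left.
August 1862 has 31 days: 565 − 31 = 534 left.
September 1862 has 30 days: 534 − 30 = 504 left.
October 1862 has 31 days: 504 − 31 = 473 left.
November 1862 has 30 days: 473 − 30 = 443 left.
December 1862 has 31 days: 443 − 31 = 412 left.
January 1863 has 31 days: 412 − 31 = 381 left.
February 1863 has 28 days (1863 is not a leap year): 381 − 28 = 353 left.
March 1863 has 31 days: 353 − 31 = 322 left.
April 1863 has 30 days: 322 − 30 = 292 left.
May 1863 has 31 days: 292 − 31 = 261 left.
June 1863 has 30 days: 261 − 30 = 231 left.
July 1863 has 31 days: 231 − 31 = 200 left.
August 1863 has 31 days: 200 − 31 = 169 left.
September 1863 has 30 days: 169 − 30 = 139 left.
October 1863 has 31 days: 139 − 31 = 108 left.
November 1863 has 30 days: 108 − 30 = 78 left.
December 1863 has 31 days: 78 − 31 = 47 left.
January 1864 has 31 days: 47 − 31 = 16 left.
16 days into February 1864 → February 16, 1864.
Advancing 13 months from February 16, 1864:
month 2 + 13 = 15, which is month 3 of year 1865 → March 1865.
Day 16 is valid in March, giving March 16, 1865.
Counting back 143 days from March 16, 1865:
Going back 16 days from March 16, 1865 reaches the end of the previous month; 143 − 16 = 127 left.
February 1865 has 28 days (1865 is not a leap year): 127 − 28 = 99 left.
January 1865 has 31 days: 99 − 31 = 68 left.
December 1864 has 31 days: 68 − 31 = 37 left.
November 1864 has 30 days: 37 − 30 = 7 left.
October 1864 has 31 days; 31 − 7 = 24 → October 24, 1864.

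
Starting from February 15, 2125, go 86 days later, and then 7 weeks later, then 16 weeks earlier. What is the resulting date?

March 10, 2125

Adding 86 days from February 15, 2125:
February has 28 days, so 28 − 15 = 13 days remain after February 15, 2125; 86 − 13 = 73 left.
March 2125 has 31 days: 73 − 31 = 42 left.
April 2125 has 30 days: 42 − 30 = 12 left.
12 days into May 2125 → May 12, 2125.
Advancing 7 weeks (= 49 days) from May 12, 2125:
May has 31 days, so 31 − 12 = 19 days remain after May 12, 2125; 49 − 19 = 30 left.
30 days into June 2125 → June 30, 2125.
Going back 16 weeks (= 112 days) from June 30, 2125:
Going back 30 days from June 30, 2125 reaches the end of the previous month; 112 − 30 = 82 left.
May 2125 has 31 days: 82 − 31 = 51 left.
April 2125 has 30 days: 51 − 30 = 21 left.
March 2125 has 31 days; 31 − 21 = 10 → March 10, 2125.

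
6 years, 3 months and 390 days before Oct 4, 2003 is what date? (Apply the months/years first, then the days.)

June 9, 1996

Counting back 6 years, 3 months and 390 days from October 4, 2003: first the month/year part, then the days.
-6 years → 1997; month 10 − 3 = 7 → July 1997.
Day 4 is valid in July, giving July 4, 1997.
Now subtract 390 days from July 4, 1997.
Going back 4 days from July 4, 1997 reaches the end of the previous month; 390 − 4 = 386 left.
June 1997 has 30 days: 386 − 30 = 356 left.
May 1997 has 31 days: 356 − 31 = 325 left.
April 1997 has 30 days: 325 − 30 = 295 left.
March 1997 has 31 days: 295 − 31 = 264 left.
February 1997 has 28 days (1997 is not a leap year): 264 − 28 = 236 left.
January 1997 has 31 days: 236 − 31 = 205 left.
December 1996 has 31 days: 205 − 31 = 174 left.
November 1996 has 30 days: 174 − 30 = 144 left.
October 1996 has 31 days: 144 − 31 = 113 left.
September 1996 has 30 days: 113 − 30 = 83 left.
August 1996 has 31 days: 83 − 31 = 52 left.
July 1996 has 31 days: 52 − 31 = 21 left.
June 1996 has 30 days; 30 − 21 = 9 → June 9, 1996.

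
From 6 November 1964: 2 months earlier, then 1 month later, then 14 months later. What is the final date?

Counting back 2 months from November 6, 1964:
month 11 − 2 = 9 → September 1964.
Day 6 is valid in September, giving September 6, 1964.
Counting forward 1 month from September 6, 1964:
month 9 + 1 = 10 → October 1964.
Day 6 is valid in October, giving October 6, 1964.
Counting forward 14 months from October 6, 1964:
month 10 + 14 = 24, which is month 12 of year 1965 → December 1965.
Day 6 is valid in December, giving December 6, 1965.

December 6, 1965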